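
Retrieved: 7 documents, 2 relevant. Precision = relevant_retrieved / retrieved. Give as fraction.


Precision = relevant_retrieved / total_retrieved
= 2 / 7
= 2 / (2 + 5)
= 2/7

2/7


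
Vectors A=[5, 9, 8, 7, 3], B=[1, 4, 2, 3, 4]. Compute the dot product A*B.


Dot product = sum of element-wise products
A[0]*B[0] = 5*1 = 5
A[1]*B[1] = 9*4 = 36
A[2]*B[2] = 8*2 = 16
A[3]*B[3] = 7*3 = 21
A[4]*B[4] = 3*4 = 12
Sum = 5 + 36 + 16 + 21 + 12 = 90

90


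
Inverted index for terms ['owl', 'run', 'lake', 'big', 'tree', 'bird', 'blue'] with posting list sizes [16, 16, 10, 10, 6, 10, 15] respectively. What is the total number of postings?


Summing posting list sizes:
'owl': 16 postings
'run': 16 postings
'lake': 10 postings
'big': 10 postings
'tree': 6 postings
'bird': 10 postings
'blue': 15 postings
Total = 16 + 16 + 10 + 10 + 6 + 10 + 15 = 83

83


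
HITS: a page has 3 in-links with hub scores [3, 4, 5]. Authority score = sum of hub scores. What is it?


Authority = sum of hub scores of in-linkers
In-link 1: hub score = 3
In-link 2: hub score = 4
In-link 3: hub score = 5
Authority = 3 + 4 + 5 = 12

12


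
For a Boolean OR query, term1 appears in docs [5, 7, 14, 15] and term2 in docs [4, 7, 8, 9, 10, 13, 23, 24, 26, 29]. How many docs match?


Boolean OR: find union of posting lists
term1 docs: [5, 7, 14, 15]
term2 docs: [4, 7, 8, 9, 10, 13, 23, 24, 26, 29]
Union: [4, 5, 7, 8, 9, 10, 13, 14, 15, 23, 24, 26, 29]
|union| = 13

13


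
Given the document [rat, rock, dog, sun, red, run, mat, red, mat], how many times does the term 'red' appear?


Document has 9 words
Scanning for 'red':
Found at positions: [4, 7]
Count = 2

2


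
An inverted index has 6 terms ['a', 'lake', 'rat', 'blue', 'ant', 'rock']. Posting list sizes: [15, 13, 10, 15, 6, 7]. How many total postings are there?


Summing posting list sizes:
'a': 15 postings
'lake': 13 postings
'rat': 10 postings
'blue': 15 postings
'ant': 6 postings
'rock': 7 postings
Total = 15 + 13 + 10 + 15 + 6 + 7 = 66

66


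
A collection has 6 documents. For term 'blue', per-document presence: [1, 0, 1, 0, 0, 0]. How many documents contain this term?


Checking each document for 'blue':
Doc 1: present
Doc 2: absent
Doc 3: present
Doc 4: absent
Doc 5: absent
Doc 6: absent
df = sum of presences = 1 + 0 + 1 + 0 + 0 + 0 = 2

2


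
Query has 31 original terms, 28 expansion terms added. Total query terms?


Original terms: 31
Expansion terms: 28
Total = 31 + 28 = 59

59


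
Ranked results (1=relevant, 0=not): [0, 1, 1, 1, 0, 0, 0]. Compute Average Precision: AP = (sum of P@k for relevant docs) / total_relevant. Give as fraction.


Computing P@k for each relevant position:
Position 1: not relevant
Position 2: relevant, P@2 = 1/2 = 1/2
Position 3: relevant, P@3 = 2/3 = 2/3
Position 4: relevant, P@4 = 3/4 = 3/4
Position 5: not relevant
Position 6: not relevant
Position 7: not relevant
Sum of P@k = 1/2 + 2/3 + 3/4 = 23/12
AP = 23/12 / 3 = 23/36

23/36


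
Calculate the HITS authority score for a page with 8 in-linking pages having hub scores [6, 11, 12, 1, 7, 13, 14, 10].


Authority = sum of hub scores of in-linkers
In-link 1: hub score = 6
In-link 2: hub score = 11
In-link 3: hub score = 12
In-link 4: hub score = 1
In-link 5: hub score = 7
In-link 6: hub score = 13
In-link 7: hub score = 14
In-link 8: hub score = 10
Authority = 6 + 11 + 12 + 1 + 7 + 13 + 14 + 10 = 74

74


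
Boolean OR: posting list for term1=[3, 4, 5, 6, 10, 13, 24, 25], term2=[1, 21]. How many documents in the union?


Boolean OR: find union of posting lists
term1 docs: [3, 4, 5, 6, 10, 13, 24, 25]
term2 docs: [1, 21]
Union: [1, 3, 4, 5, 6, 10, 13, 21, 24, 25]
|union| = 10

10


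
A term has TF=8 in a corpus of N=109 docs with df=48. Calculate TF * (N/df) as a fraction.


TF * (N/df)
= 8 * (109/48)
= 8 * 109/48
= 109/6

109/6


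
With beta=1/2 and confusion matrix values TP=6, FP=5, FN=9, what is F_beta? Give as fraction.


P = TP/(TP+FP) = 6/11 = 6/11
R = TP/(TP+FN) = 6/15 = 2/5
beta^2 = 1/2^2 = 1/4
(1 + beta^2) = 5/4
Numerator = (1+beta^2)*P*R = 3/11
Denominator = beta^2*P + R = 3/22 + 2/5 = 59/110
F_beta = 30/59

30/59


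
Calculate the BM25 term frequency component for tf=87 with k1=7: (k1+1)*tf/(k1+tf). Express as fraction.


BM25 TF component = (k1+1)*tf / (k1+tf)
k1 = 7, tf = 87
Numerator = (7+1)*87 = 696
Denominator = 7 + 87 = 94
= 696/94 = 348/47

348/47


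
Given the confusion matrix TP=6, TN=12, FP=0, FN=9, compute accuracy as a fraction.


Accuracy = (TP + TN) / (TP + TN + FP + FN)
TP + TN = 6 + 12 = 18
Total = 6 + 12 + 0 + 9 = 27
Accuracy = 18 / 27 = 2/3

2/3


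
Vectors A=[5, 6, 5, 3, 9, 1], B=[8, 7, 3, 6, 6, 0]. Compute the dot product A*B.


Dot product = sum of element-wise products
A[0]*B[0] = 5*8 = 40
A[1]*B[1] = 6*7 = 42
A[2]*B[2] = 5*3 = 15
A[3]*B[3] = 3*6 = 18
A[4]*B[4] = 9*6 = 54
A[5]*B[5] = 1*0 = 0
Sum = 40 + 42 + 15 + 18 + 54 + 0 = 169

169


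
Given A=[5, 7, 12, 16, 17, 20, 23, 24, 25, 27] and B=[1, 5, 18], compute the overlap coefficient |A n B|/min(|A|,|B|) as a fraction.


A intersect B = [5]
|A intersect B| = 1
min(|A|, |B|) = min(10, 3) = 3
Overlap = 1 / 3 = 1/3

1/3


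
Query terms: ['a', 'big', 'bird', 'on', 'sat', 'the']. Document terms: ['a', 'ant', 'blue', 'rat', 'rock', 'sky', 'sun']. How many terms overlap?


Query terms: ['a', 'big', 'bird', 'on', 'sat', 'the']
Document terms: ['a', 'ant', 'blue', 'rat', 'rock', 'sky', 'sun']
Common terms: ['a']
Overlap count = 1

1


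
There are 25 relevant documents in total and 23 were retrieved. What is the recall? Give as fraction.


Recall = retrieved_relevant / total_relevant
= 23 / 25
= 23 / (23 + 2)
= 23/25

23/25


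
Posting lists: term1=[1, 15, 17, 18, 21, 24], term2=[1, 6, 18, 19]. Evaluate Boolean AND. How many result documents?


Boolean AND: find intersection of posting lists
term1 docs: [1, 15, 17, 18, 21, 24]
term2 docs: [1, 6, 18, 19]
Intersection: [1, 18]
|intersection| = 2

2


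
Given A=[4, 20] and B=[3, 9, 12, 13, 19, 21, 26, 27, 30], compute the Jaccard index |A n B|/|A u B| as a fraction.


A intersect B = []
|A intersect B| = 0
A union B = [3, 4, 9, 12, 13, 19, 20, 21, 26, 27, 30]
|A union B| = 11
Jaccard = 0/11 = 0

0


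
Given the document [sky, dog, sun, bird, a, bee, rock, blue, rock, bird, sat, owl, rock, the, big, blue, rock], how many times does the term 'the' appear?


Document has 17 words
Scanning for 'the':
Found at positions: [13]
Count = 1

1


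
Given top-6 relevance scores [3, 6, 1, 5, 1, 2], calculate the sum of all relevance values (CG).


Cumulative Gain = sum of relevance scores
Position 1: rel=3, running sum=3
Position 2: rel=6, running sum=9
Position 3: rel=1, running sum=10
Position 4: rel=5, running sum=15
Position 5: rel=1, running sum=16
Position 6: rel=2, running sum=18
CG = 18

18


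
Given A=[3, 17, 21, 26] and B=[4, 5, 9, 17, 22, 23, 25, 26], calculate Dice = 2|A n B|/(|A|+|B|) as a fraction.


A intersect B = [17, 26]
|A intersect B| = 2
|A| = 4, |B| = 8
Dice = 2*2 / (4+8)
= 4 / 12 = 1/3

1/3


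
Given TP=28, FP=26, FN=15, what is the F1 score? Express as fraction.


F1 = 2 * P * R / (P + R)
P = TP/(TP+FP) = 28/54 = 14/27
R = TP/(TP+FN) = 28/43 = 28/43
2 * P * R = 2 * 14/27 * 28/43 = 784/1161
P + R = 14/27 + 28/43 = 1358/1161
F1 = 784/1161 / 1358/1161 = 56/97

56/97


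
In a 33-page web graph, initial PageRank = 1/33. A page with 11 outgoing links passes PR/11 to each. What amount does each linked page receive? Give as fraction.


Initial PR = 1/33 = 1/33
Outlinks = 11
Contribution per link = PR / outlinks
= 1/33 / 11
= 1/363

1/363


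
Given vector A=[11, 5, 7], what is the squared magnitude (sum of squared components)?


|A|^2 = sum of squared components
A[0]^2 = 11^2 = 121
A[1]^2 = 5^2 = 25
A[2]^2 = 7^2 = 49
Sum = 121 + 25 + 49 = 195

195


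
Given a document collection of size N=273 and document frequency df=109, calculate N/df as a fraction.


IDF ratio = N / df
= 273 / 109
= 273/109

273/109


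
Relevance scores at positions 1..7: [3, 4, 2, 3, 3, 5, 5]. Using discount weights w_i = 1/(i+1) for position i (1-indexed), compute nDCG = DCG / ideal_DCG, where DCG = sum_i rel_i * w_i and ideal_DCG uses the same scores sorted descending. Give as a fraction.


Position discount weights w_i = 1/(i+1) for i=1..7:
Weights = [1/2, 1/3, 1/4, 1/5, 1/6, 1/7, 1/8]
Actual relevance: [3, 4, 2, 3, 3, 5, 5]
DCG = 3/2 + 4/3 + 2/4 + 3/5 + 3/6 + 5/7 + 5/8 = 4849/840
Ideal relevance (sorted desc): [5, 5, 4, 3, 3, 3, 2]
Ideal DCG = 5/2 + 5/3 + 4/4 + 3/5 + 3/6 + 3/7 + 2/8 = 2917/420
nDCG = DCG / ideal_DCG = 4849/840 / 2917/420 = 4849/5834

4849/5834


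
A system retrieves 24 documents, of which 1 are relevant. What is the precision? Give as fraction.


Precision = relevant_retrieved / total_retrieved
= 1 / 24
= 1 / (1 + 23)
= 1/24

1/24


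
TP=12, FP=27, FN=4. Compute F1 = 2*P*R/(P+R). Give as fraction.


F1 = 2 * P * R / (P + R)
P = TP/(TP+FP) = 12/39 = 4/13
R = TP/(TP+FN) = 12/16 = 3/4
2 * P * R = 2 * 4/13 * 3/4 = 6/13
P + R = 4/13 + 3/4 = 55/52
F1 = 6/13 / 55/52 = 24/55

24/55


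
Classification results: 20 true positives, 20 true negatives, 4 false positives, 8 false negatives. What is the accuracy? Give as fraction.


Accuracy = (TP + TN) / (TP + TN + FP + FN)
TP + TN = 20 + 20 = 40
Total = 20 + 20 + 4 + 8 = 52
Accuracy = 40 / 52 = 10/13

10/13


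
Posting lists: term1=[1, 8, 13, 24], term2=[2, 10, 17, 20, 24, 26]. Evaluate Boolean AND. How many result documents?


Boolean AND: find intersection of posting lists
term1 docs: [1, 8, 13, 24]
term2 docs: [2, 10, 17, 20, 24, 26]
Intersection: [24]
|intersection| = 1

1


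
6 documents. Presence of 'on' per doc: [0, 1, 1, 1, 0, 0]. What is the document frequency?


Checking each document for 'on':
Doc 1: absent
Doc 2: present
Doc 3: present
Doc 4: present
Doc 5: absent
Doc 6: absent
df = sum of presences = 0 + 1 + 1 + 1 + 0 + 0 = 3

3


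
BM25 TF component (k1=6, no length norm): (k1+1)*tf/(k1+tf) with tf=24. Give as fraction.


BM25 TF component = (k1+1)*tf / (k1+tf)
k1 = 6, tf = 24
Numerator = (6+1)*24 = 168
Denominator = 6 + 24 = 30
= 168/30 = 28/5

28/5


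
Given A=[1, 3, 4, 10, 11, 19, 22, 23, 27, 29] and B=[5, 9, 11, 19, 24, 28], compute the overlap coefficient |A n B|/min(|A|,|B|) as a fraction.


A intersect B = [11, 19]
|A intersect B| = 2
min(|A|, |B|) = min(10, 6) = 6
Overlap = 2 / 6 = 1/3

1/3


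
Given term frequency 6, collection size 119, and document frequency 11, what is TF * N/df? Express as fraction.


TF * (N/df)
= 6 * (119/11)
= 6 * 119/11
= 714/11

714/11


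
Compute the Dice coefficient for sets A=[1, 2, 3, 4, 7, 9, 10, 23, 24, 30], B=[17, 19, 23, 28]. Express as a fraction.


A intersect B = [23]
|A intersect B| = 1
|A| = 10, |B| = 4
Dice = 2*1 / (10+4)
= 2 / 14 = 1/7

1/7


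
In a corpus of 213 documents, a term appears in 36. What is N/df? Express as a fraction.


IDF ratio = N / df
= 213 / 36
= 71/12

71/12


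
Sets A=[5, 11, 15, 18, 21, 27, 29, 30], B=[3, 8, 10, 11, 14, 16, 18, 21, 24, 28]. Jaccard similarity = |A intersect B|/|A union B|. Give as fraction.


A intersect B = [11, 18, 21]
|A intersect B| = 3
A union B = [3, 5, 8, 10, 11, 14, 15, 16, 18, 21, 24, 27, 28, 29, 30]
|A union B| = 15
Jaccard = 3/15 = 1/5

1/5


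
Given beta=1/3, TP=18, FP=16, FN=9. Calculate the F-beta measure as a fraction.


P = TP/(TP+FP) = 18/34 = 9/17
R = TP/(TP+FN) = 18/27 = 2/3
beta^2 = 1/3^2 = 1/9
(1 + beta^2) = 10/9
Numerator = (1+beta^2)*P*R = 20/51
Denominator = beta^2*P + R = 1/17 + 2/3 = 37/51
F_beta = 20/37

20/37


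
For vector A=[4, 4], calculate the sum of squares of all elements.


|A|^2 = sum of squared components
A[0]^2 = 4^2 = 16
A[1]^2 = 4^2 = 16
Sum = 16 + 16 = 32

32


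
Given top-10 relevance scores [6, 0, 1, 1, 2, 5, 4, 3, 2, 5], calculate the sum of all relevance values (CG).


Cumulative Gain = sum of relevance scores
Position 1: rel=6, running sum=6
Position 2: rel=0, running sum=6
Position 3: rel=1, running sum=7
Position 4: rel=1, running sum=8
Position 5: rel=2, running sum=10
Position 6: rel=5, running sum=15
Position 7: rel=4, running sum=19
Position 8: rel=3, running sum=22
Position 9: rel=2, running sum=24
Position 10: rel=5, running sum=29
CG = 29

29


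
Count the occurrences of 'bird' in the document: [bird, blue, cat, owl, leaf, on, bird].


Document has 7 words
Scanning for 'bird':
Found at positions: [0, 6]
Count = 2

2


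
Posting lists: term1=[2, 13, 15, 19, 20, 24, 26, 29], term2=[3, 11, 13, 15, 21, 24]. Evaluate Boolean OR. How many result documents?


Boolean OR: find union of posting lists
term1 docs: [2, 13, 15, 19, 20, 24, 26, 29]
term2 docs: [3, 11, 13, 15, 21, 24]
Union: [2, 3, 11, 13, 15, 19, 20, 21, 24, 26, 29]
|union| = 11

11


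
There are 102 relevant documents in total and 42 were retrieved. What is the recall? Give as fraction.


Recall = retrieved_relevant / total_relevant
= 42 / 102
= 42 / (42 + 60)
= 7/17

7/17


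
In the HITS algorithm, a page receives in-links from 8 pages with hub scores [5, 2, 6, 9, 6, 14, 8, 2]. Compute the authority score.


Authority = sum of hub scores of in-linkers
In-link 1: hub score = 5
In-link 2: hub score = 2
In-link 3: hub score = 6
In-link 4: hub score = 9
In-link 5: hub score = 6
In-link 6: hub score = 14
In-link 7: hub score = 8
In-link 8: hub score = 2
Authority = 5 + 2 + 6 + 9 + 6 + 14 + 8 + 2 = 52

52


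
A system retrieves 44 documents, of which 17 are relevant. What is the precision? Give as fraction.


Precision = relevant_retrieved / total_retrieved
= 17 / 44
= 17 / (17 + 27)
= 17/44

17/44


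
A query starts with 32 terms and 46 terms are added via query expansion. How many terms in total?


Original terms: 32
Expansion terms: 46
Total = 32 + 46 = 78

78


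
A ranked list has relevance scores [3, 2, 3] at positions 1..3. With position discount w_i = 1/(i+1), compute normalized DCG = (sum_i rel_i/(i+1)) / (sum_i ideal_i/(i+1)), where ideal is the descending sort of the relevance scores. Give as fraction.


Position discount weights w_i = 1/(i+1) for i=1..3:
Weights = [1/2, 1/3, 1/4]
Actual relevance: [3, 2, 3]
DCG = 3/2 + 2/3 + 3/4 = 35/12
Ideal relevance (sorted desc): [3, 3, 2]
Ideal DCG = 3/2 + 3/3 + 2/4 = 3
nDCG = DCG / ideal_DCG = 35/12 / 3 = 35/36

35/36


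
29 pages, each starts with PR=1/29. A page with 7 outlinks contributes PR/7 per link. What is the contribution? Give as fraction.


Initial PR = 1/29 = 1/29
Outlinks = 7
Contribution per link = PR / outlinks
= 1/29 / 7
= 1/203

1/203


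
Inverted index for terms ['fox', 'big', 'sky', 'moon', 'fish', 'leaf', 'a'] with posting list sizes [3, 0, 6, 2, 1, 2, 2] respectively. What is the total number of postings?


Summing posting list sizes:
'fox': 3 postings
'big': 0 postings
'sky': 6 postings
'moon': 2 postings
'fish': 1 postings
'leaf': 2 postings
'a': 2 postings
Total = 3 + 0 + 6 + 2 + 1 + 2 + 2 = 16

16


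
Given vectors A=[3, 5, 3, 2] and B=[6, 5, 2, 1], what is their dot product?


Dot product = sum of element-wise products
A[0]*B[0] = 3*6 = 18
A[1]*B[1] = 5*5 = 25
A[2]*B[2] = 3*2 = 6
A[3]*B[3] = 2*1 = 2
Sum = 18 + 25 + 6 + 2 = 51

51


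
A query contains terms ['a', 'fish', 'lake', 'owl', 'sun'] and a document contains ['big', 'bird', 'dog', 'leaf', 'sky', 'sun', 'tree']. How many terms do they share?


Query terms: ['a', 'fish', 'lake', 'owl', 'sun']
Document terms: ['big', 'bird', 'dog', 'leaf', 'sky', 'sun', 'tree']
Common terms: ['sun']
Overlap count = 1

1


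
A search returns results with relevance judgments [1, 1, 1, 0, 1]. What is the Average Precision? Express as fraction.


Computing P@k for each relevant position:
Position 1: relevant, P@1 = 1/1 = 1
Position 2: relevant, P@2 = 2/2 = 1
Position 3: relevant, P@3 = 3/3 = 1
Position 4: not relevant
Position 5: relevant, P@5 = 4/5 = 4/5
Sum of P@k = 1 + 1 + 1 + 4/5 = 19/5
AP = 19/5 / 4 = 19/20

19/20


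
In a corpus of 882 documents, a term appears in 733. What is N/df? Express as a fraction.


IDF ratio = N / df
= 882 / 733
= 882/733

882/733


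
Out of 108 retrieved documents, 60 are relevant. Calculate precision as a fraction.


Precision = relevant_retrieved / total_retrieved
= 60 / 108
= 60 / (60 + 48)
= 5/9

5/9


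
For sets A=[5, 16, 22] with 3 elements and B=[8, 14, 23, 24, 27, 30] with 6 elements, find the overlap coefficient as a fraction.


A intersect B = []
|A intersect B| = 0
min(|A|, |B|) = min(3, 6) = 3
Overlap = 0 / 3 = 0

0


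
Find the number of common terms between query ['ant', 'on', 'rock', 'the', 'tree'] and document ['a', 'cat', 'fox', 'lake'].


Query terms: ['ant', 'on', 'rock', 'the', 'tree']
Document terms: ['a', 'cat', 'fox', 'lake']
Common terms: []
Overlap count = 0

0


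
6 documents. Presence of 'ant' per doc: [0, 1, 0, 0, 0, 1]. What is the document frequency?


Checking each document for 'ant':
Doc 1: absent
Doc 2: present
Doc 3: absent
Doc 4: absent
Doc 5: absent
Doc 6: present
df = sum of presences = 0 + 1 + 0 + 0 + 0 + 1 = 2

2


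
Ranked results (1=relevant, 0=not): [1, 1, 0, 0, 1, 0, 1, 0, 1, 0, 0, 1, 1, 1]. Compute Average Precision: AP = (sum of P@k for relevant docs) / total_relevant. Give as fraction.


Computing P@k for each relevant position:
Position 1: relevant, P@1 = 1/1 = 1
Position 2: relevant, P@2 = 2/2 = 1
Position 3: not relevant
Position 4: not relevant
Position 5: relevant, P@5 = 3/5 = 3/5
Position 6: not relevant
Position 7: relevant, P@7 = 4/7 = 4/7
Position 8: not relevant
Position 9: relevant, P@9 = 5/9 = 5/9
Position 10: not relevant
Position 11: not relevant
Position 12: relevant, P@12 = 6/12 = 1/2
Position 13: relevant, P@13 = 7/13 = 7/13
Position 14: relevant, P@14 = 8/14 = 4/7
Sum of P@k = 1 + 1 + 3/5 + 4/7 + 5/9 + 1/2 + 7/13 + 4/7 = 43709/8190
AP = 43709/8190 / 8 = 43709/65520

43709/65520


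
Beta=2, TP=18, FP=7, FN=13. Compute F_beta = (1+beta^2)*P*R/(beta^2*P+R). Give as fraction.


P = TP/(TP+FP) = 18/25 = 18/25
R = TP/(TP+FN) = 18/31 = 18/31
beta^2 = 2^2 = 4
(1 + beta^2) = 5
Numerator = (1+beta^2)*P*R = 324/155
Denominator = beta^2*P + R = 72/25 + 18/31 = 2682/775
F_beta = 90/149

90/149


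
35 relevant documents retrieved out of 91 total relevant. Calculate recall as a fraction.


Recall = retrieved_relevant / total_relevant
= 35 / 91
= 35 / (35 + 56)
= 5/13

5/13


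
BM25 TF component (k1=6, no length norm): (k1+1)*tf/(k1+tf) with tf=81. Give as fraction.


BM25 TF component = (k1+1)*tf / (k1+tf)
k1 = 6, tf = 81
Numerator = (6+1)*81 = 567
Denominator = 6 + 81 = 87
= 567/87 = 189/29

189/29


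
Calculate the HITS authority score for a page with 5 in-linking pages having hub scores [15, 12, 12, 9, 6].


Authority = sum of hub scores of in-linkers
In-link 1: hub score = 15
In-link 2: hub score = 12
In-link 3: hub score = 12
In-link 4: hub score = 9
In-link 5: hub score = 6
Authority = 15 + 12 + 12 + 9 + 6 = 54

54


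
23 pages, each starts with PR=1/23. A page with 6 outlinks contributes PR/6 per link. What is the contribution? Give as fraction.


Initial PR = 1/23 = 1/23
Outlinks = 6
Contribution per link = PR / outlinks
= 1/23 / 6
= 1/138

1/138


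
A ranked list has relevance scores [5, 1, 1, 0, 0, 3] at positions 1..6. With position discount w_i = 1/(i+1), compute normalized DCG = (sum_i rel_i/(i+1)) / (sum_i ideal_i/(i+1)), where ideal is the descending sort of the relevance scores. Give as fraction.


Position discount weights w_i = 1/(i+1) for i=1..6:
Weights = [1/2, 1/3, 1/4, 1/5, 1/6, 1/7]
Actual relevance: [5, 1, 1, 0, 0, 3]
DCG = 5/2 + 1/3 + 1/4 + 0/5 + 0/6 + 3/7 = 295/84
Ideal relevance (sorted desc): [5, 3, 1, 1, 0, 0]
Ideal DCG = 5/2 + 3/3 + 1/4 + 1/5 + 0/6 + 0/7 = 79/20
nDCG = DCG / ideal_DCG = 295/84 / 79/20 = 1475/1659

1475/1659


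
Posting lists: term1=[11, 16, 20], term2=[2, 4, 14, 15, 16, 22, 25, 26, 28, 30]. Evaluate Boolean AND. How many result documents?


Boolean AND: find intersection of posting lists
term1 docs: [11, 16, 20]
term2 docs: [2, 4, 14, 15, 16, 22, 25, 26, 28, 30]
Intersection: [16]
|intersection| = 1

1


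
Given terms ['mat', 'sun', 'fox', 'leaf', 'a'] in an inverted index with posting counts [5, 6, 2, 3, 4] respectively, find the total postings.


Summing posting list sizes:
'mat': 5 postings
'sun': 6 postings
'fox': 2 postings
'leaf': 3 postings
'a': 4 postings
Total = 5 + 6 + 2 + 3 + 4 = 20

20


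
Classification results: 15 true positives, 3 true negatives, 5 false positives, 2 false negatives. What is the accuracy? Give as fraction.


Accuracy = (TP + TN) / (TP + TN + FP + FN)
TP + TN = 15 + 3 = 18
Total = 15 + 3 + 5 + 2 = 25
Accuracy = 18 / 25 = 18/25

18/25


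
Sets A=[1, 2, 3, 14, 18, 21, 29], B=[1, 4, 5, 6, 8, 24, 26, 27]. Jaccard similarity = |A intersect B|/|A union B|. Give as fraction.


A intersect B = [1]
|A intersect B| = 1
A union B = [1, 2, 3, 4, 5, 6, 8, 14, 18, 21, 24, 26, 27, 29]
|A union B| = 14
Jaccard = 1/14 = 1/14

1/14


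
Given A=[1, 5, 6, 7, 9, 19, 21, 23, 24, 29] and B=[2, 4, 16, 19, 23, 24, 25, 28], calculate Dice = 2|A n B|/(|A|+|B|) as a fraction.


A intersect B = [19, 23, 24]
|A intersect B| = 3
|A| = 10, |B| = 8
Dice = 2*3 / (10+8)
= 6 / 18 = 1/3

1/3


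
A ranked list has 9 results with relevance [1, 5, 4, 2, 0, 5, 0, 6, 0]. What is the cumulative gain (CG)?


Cumulative Gain = sum of relevance scores
Position 1: rel=1, running sum=1
Position 2: rel=5, running sum=6
Position 3: rel=4, running sum=10
Position 4: rel=2, running sum=12
Position 5: rel=0, running sum=12
Position 6: rel=5, running sum=17
Position 7: rel=0, running sum=17
Position 8: rel=6, running sum=23
Position 9: rel=0, running sum=23
CG = 23

23


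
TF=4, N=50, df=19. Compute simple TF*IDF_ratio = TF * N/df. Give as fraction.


TF * (N/df)
= 4 * (50/19)
= 4 * 50/19
= 200/19

200/19


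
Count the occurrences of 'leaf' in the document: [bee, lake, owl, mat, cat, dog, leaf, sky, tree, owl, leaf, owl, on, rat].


Document has 14 words
Scanning for 'leaf':
Found at positions: [6, 10]
Count = 2

2


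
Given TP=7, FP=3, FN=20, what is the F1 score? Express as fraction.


F1 = 2 * P * R / (P + R)
P = TP/(TP+FP) = 7/10 = 7/10
R = TP/(TP+FN) = 7/27 = 7/27
2 * P * R = 2 * 7/10 * 7/27 = 49/135
P + R = 7/10 + 7/27 = 259/270
F1 = 49/135 / 259/270 = 14/37

14/37


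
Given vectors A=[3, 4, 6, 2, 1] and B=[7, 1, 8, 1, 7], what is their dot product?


Dot product = sum of element-wise products
A[0]*B[0] = 3*7 = 21
A[1]*B[1] = 4*1 = 4
A[2]*B[2] = 6*8 = 48
A[3]*B[3] = 2*1 = 2
A[4]*B[4] = 1*7 = 7
Sum = 21 + 4 + 48 + 2 + 7 = 82

82


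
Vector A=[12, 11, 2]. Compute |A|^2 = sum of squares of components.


|A|^2 = sum of squared components
A[0]^2 = 12^2 = 144
A[1]^2 = 11^2 = 121
A[2]^2 = 2^2 = 4
Sum = 144 + 121 + 4 = 269

269


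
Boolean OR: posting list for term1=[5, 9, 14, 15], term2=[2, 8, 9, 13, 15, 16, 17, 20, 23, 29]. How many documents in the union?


Boolean OR: find union of posting lists
term1 docs: [5, 9, 14, 15]
term2 docs: [2, 8, 9, 13, 15, 16, 17, 20, 23, 29]
Union: [2, 5, 8, 9, 13, 14, 15, 16, 17, 20, 23, 29]
|union| = 12

12


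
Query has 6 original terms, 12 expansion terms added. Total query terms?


Original terms: 6
Expansion terms: 12
Total = 6 + 12 = 18

18


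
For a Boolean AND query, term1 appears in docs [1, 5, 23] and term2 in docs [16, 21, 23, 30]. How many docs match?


Boolean AND: find intersection of posting lists
term1 docs: [1, 5, 23]
term2 docs: [16, 21, 23, 30]
Intersection: [23]
|intersection| = 1

1


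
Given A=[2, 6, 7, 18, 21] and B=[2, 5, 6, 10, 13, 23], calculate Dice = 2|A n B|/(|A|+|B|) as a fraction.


A intersect B = [2, 6]
|A intersect B| = 2
|A| = 5, |B| = 6
Dice = 2*2 / (5+6)
= 4 / 11 = 4/11

4/11


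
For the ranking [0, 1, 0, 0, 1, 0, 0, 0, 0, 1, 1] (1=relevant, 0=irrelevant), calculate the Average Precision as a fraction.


Computing P@k for each relevant position:
Position 1: not relevant
Position 2: relevant, P@2 = 1/2 = 1/2
Position 3: not relevant
Position 4: not relevant
Position 5: relevant, P@5 = 2/5 = 2/5
Position 6: not relevant
Position 7: not relevant
Position 8: not relevant
Position 9: not relevant
Position 10: relevant, P@10 = 3/10 = 3/10
Position 11: relevant, P@11 = 4/11 = 4/11
Sum of P@k = 1/2 + 2/5 + 3/10 + 4/11 = 86/55
AP = 86/55 / 4 = 43/110

43/110


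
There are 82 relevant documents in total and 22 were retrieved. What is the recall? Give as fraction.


Recall = retrieved_relevant / total_relevant
= 22 / 82
= 22 / (22 + 60)
= 11/41

11/41


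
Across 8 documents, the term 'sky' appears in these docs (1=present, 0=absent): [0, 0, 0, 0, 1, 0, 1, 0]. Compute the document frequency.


Checking each document for 'sky':
Doc 1: absent
Doc 2: absent
Doc 3: absent
Doc 4: absent
Doc 5: present
Doc 6: absent
Doc 7: present
Doc 8: absent
df = sum of presences = 0 + 0 + 0 + 0 + 1 + 0 + 1 + 0 = 2

2


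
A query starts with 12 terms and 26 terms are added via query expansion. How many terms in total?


Original terms: 12
Expansion terms: 26
Total = 12 + 26 = 38

38


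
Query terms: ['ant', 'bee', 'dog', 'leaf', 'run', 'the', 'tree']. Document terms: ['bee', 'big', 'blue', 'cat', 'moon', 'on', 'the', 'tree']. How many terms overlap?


Query terms: ['ant', 'bee', 'dog', 'leaf', 'run', 'the', 'tree']
Document terms: ['bee', 'big', 'blue', 'cat', 'moon', 'on', 'the', 'tree']
Common terms: ['bee', 'the', 'tree']
Overlap count = 3

3


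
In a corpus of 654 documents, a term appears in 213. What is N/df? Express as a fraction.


IDF ratio = N / df
= 654 / 213
= 218/71

218/71


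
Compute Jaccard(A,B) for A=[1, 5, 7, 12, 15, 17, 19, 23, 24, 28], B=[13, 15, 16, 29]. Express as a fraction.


A intersect B = [15]
|A intersect B| = 1
A union B = [1, 5, 7, 12, 13, 15, 16, 17, 19, 23, 24, 28, 29]
|A union B| = 13
Jaccard = 1/13 = 1/13

1/13


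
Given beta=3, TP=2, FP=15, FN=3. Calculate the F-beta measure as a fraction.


P = TP/(TP+FP) = 2/17 = 2/17
R = TP/(TP+FN) = 2/5 = 2/5
beta^2 = 3^2 = 9
(1 + beta^2) = 10
Numerator = (1+beta^2)*P*R = 8/17
Denominator = beta^2*P + R = 18/17 + 2/5 = 124/85
F_beta = 10/31

10/31


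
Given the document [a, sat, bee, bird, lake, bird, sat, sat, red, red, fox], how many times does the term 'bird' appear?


Document has 11 words
Scanning for 'bird':
Found at positions: [3, 5]
Count = 2

2


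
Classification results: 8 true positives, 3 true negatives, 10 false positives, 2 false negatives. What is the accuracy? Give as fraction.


Accuracy = (TP + TN) / (TP + TN + FP + FN)
TP + TN = 8 + 3 = 11
Total = 8 + 3 + 10 + 2 = 23
Accuracy = 11 / 23 = 11/23

11/23


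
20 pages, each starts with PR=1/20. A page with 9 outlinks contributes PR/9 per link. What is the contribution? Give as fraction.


Initial PR = 1/20 = 1/20
Outlinks = 9
Contribution per link = PR / outlinks
= 1/20 / 9
= 1/180

1/180


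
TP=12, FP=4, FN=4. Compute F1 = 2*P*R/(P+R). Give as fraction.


F1 = 2 * P * R / (P + R)
P = TP/(TP+FP) = 12/16 = 3/4
R = TP/(TP+FN) = 12/16 = 3/4
2 * P * R = 2 * 3/4 * 3/4 = 9/8
P + R = 3/4 + 3/4 = 3/2
F1 = 9/8 / 3/2 = 3/4

3/4


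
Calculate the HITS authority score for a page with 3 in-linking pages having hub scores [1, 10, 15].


Authority = sum of hub scores of in-linkers
In-link 1: hub score = 1
In-link 2: hub score = 10
In-link 3: hub score = 15
Authority = 1 + 10 + 15 = 26

26


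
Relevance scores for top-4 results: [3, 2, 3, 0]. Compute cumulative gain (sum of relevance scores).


Cumulative Gain = sum of relevance scores
Position 1: rel=3, running sum=3
Position 2: rel=2, running sum=5
Position 3: rel=3, running sum=8
Position 4: rel=0, running sum=8
CG = 8

8


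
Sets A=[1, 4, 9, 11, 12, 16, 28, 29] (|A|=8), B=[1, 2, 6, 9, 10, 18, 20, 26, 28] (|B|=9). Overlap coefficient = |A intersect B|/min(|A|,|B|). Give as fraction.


A intersect B = [1, 9, 28]
|A intersect B| = 3
min(|A|, |B|) = min(8, 9) = 8
Overlap = 3 / 8 = 3/8

3/8


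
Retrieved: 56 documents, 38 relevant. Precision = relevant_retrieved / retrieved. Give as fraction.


Precision = relevant_retrieved / total_retrieved
= 38 / 56
= 38 / (38 + 18)
= 19/28

19/28


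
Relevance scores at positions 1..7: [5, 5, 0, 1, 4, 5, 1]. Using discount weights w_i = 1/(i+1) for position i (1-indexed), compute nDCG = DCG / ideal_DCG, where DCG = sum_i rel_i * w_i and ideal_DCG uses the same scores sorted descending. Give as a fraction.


Position discount weights w_i = 1/(i+1) for i=1..7:
Weights = [1/2, 1/3, 1/4, 1/5, 1/6, 1/7, 1/8]
Actual relevance: [5, 5, 0, 1, 4, 5, 1]
DCG = 5/2 + 5/3 + 0/4 + 1/5 + 4/6 + 5/7 + 1/8 = 4933/840
Ideal relevance (sorted desc): [5, 5, 5, 4, 1, 1, 0]
Ideal DCG = 5/2 + 5/3 + 5/4 + 4/5 + 1/6 + 1/7 + 0/8 = 2741/420
nDCG = DCG / ideal_DCG = 4933/840 / 2741/420 = 4933/5482

4933/5482


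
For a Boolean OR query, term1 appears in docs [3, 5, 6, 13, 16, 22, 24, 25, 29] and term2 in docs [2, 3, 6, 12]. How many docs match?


Boolean OR: find union of posting lists
term1 docs: [3, 5, 6, 13, 16, 22, 24, 25, 29]
term2 docs: [2, 3, 6, 12]
Union: [2, 3, 5, 6, 12, 13, 16, 22, 24, 25, 29]
|union| = 11

11


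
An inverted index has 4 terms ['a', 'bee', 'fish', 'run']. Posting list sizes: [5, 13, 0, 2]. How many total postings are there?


Summing posting list sizes:
'a': 5 postings
'bee': 13 postings
'fish': 0 postings
'run': 2 postings
Total = 5 + 13 + 0 + 2 = 20

20


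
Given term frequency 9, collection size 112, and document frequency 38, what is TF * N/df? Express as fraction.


TF * (N/df)
= 9 * (112/38)
= 9 * 56/19
= 504/19

504/19


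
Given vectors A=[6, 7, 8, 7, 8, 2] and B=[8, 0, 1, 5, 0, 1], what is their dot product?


Dot product = sum of element-wise products
A[0]*B[0] = 6*8 = 48
A[1]*B[1] = 7*0 = 0
A[2]*B[2] = 8*1 = 8
A[3]*B[3] = 7*5 = 35
A[4]*B[4] = 8*0 = 0
A[5]*B[5] = 2*1 = 2
Sum = 48 + 0 + 8 + 35 + 0 + 2 = 93

93


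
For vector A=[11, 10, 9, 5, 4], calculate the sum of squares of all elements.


|A|^2 = sum of squared components
A[0]^2 = 11^2 = 121
A[1]^2 = 10^2 = 100
A[2]^2 = 9^2 = 81
A[3]^2 = 5^2 = 25
A[4]^2 = 4^2 = 16
Sum = 121 + 100 + 81 + 25 + 16 = 343

343


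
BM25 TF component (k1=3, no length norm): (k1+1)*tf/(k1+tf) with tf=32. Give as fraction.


BM25 TF component = (k1+1)*tf / (k1+tf)
k1 = 3, tf = 32
Numerator = (3+1)*32 = 128
Denominator = 3 + 32 = 35
= 128/35 = 128/35

128/35


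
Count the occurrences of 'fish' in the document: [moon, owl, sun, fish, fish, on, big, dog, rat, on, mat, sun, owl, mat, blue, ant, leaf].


Document has 17 words
Scanning for 'fish':
Found at positions: [3, 4]
Count = 2

2


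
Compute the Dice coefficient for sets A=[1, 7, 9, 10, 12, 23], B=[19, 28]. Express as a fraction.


A intersect B = []
|A intersect B| = 0
|A| = 6, |B| = 2
Dice = 2*0 / (6+2)
= 0 / 8 = 0

0


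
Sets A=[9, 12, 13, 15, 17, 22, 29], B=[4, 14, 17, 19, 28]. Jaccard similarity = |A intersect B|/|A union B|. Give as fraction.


A intersect B = [17]
|A intersect B| = 1
A union B = [4, 9, 12, 13, 14, 15, 17, 19, 22, 28, 29]
|A union B| = 11
Jaccard = 1/11 = 1/11

1/11


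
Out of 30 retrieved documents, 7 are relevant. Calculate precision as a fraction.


Precision = relevant_retrieved / total_retrieved
= 7 / 30
= 7 / (7 + 23)
= 7/30

7/30


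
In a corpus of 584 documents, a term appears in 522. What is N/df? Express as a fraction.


IDF ratio = N / df
= 584 / 522
= 292/261

292/261


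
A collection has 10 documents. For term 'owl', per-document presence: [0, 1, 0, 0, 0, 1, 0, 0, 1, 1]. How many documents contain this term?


Checking each document for 'owl':
Doc 1: absent
Doc 2: present
Doc 3: absent
Doc 4: absent
Doc 5: absent
Doc 6: present
Doc 7: absent
Doc 8: absent
Doc 9: present
Doc 10: present
df = sum of presences = 0 + 1 + 0 + 0 + 0 + 1 + 0 + 0 + 1 + 1 = 4

4


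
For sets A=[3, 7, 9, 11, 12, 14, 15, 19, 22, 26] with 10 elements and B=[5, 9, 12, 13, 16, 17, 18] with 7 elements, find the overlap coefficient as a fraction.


A intersect B = [9, 12]
|A intersect B| = 2
min(|A|, |B|) = min(10, 7) = 7
Overlap = 2 / 7 = 2/7

2/7


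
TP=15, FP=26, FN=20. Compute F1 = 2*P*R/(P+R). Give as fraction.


F1 = 2 * P * R / (P + R)
P = TP/(TP+FP) = 15/41 = 15/41
R = TP/(TP+FN) = 15/35 = 3/7
2 * P * R = 2 * 15/41 * 3/7 = 90/287
P + R = 15/41 + 3/7 = 228/287
F1 = 90/287 / 228/287 = 15/38

15/38


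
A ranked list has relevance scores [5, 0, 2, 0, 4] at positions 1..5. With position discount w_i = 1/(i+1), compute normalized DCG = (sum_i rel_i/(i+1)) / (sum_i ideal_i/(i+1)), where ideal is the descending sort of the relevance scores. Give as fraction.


Position discount weights w_i = 1/(i+1) for i=1..5:
Weights = [1/2, 1/3, 1/4, 1/5, 1/6]
Actual relevance: [5, 0, 2, 0, 4]
DCG = 5/2 + 0/3 + 2/4 + 0/5 + 4/6 = 11/3
Ideal relevance (sorted desc): [5, 4, 2, 0, 0]
Ideal DCG = 5/2 + 4/3 + 2/4 + 0/5 + 0/6 = 13/3
nDCG = DCG / ideal_DCG = 11/3 / 13/3 = 11/13

11/13


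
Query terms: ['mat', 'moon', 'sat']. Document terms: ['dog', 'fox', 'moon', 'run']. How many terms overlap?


Query terms: ['mat', 'moon', 'sat']
Document terms: ['dog', 'fox', 'moon', 'run']
Common terms: ['moon']
Overlap count = 1

1


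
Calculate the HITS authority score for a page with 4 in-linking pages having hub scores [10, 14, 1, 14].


Authority = sum of hub scores of in-linkers
In-link 1: hub score = 10
In-link 2: hub score = 14
In-link 3: hub score = 1
In-link 4: hub score = 14
Authority = 10 + 14 + 1 + 14 = 39

39


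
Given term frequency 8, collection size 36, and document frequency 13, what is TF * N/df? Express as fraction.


TF * (N/df)
= 8 * (36/13)
= 8 * 36/13
= 288/13

288/13


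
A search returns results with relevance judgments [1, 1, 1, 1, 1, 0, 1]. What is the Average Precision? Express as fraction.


Computing P@k for each relevant position:
Position 1: relevant, P@1 = 1/1 = 1
Position 2: relevant, P@2 = 2/2 = 1
Position 3: relevant, P@3 = 3/3 = 1
Position 4: relevant, P@4 = 4/4 = 1
Position 5: relevant, P@5 = 5/5 = 1
Position 6: not relevant
Position 7: relevant, P@7 = 6/7 = 6/7
Sum of P@k = 1 + 1 + 1 + 1 + 1 + 6/7 = 41/7
AP = 41/7 / 6 = 41/42

41/42


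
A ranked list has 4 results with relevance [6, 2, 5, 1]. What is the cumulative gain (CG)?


Cumulative Gain = sum of relevance scores
Position 1: rel=6, running sum=6
Position 2: rel=2, running sum=8
Position 3: rel=5, running sum=13
Position 4: rel=1, running sum=14
CG = 14

14


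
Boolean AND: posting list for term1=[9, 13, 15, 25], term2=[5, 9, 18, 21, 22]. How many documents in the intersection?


Boolean AND: find intersection of posting lists
term1 docs: [9, 13, 15, 25]
term2 docs: [5, 9, 18, 21, 22]
Intersection: [9]
|intersection| = 1

1


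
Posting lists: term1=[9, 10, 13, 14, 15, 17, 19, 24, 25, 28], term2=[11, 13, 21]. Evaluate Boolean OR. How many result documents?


Boolean OR: find union of posting lists
term1 docs: [9, 10, 13, 14, 15, 17, 19, 24, 25, 28]
term2 docs: [11, 13, 21]
Union: [9, 10, 11, 13, 14, 15, 17, 19, 21, 24, 25, 28]
|union| = 12

12


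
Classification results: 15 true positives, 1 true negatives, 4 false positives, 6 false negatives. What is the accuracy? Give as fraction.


Accuracy = (TP + TN) / (TP + TN + FP + FN)
TP + TN = 15 + 1 = 16
Total = 15 + 1 + 4 + 6 = 26
Accuracy = 16 / 26 = 8/13

8/13


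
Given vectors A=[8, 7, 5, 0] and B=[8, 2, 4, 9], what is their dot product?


Dot product = sum of element-wise products
A[0]*B[0] = 8*8 = 64
A[1]*B[1] = 7*2 = 14
A[2]*B[2] = 5*4 = 20
A[3]*B[3] = 0*9 = 0
Sum = 64 + 14 + 20 + 0 = 98

98


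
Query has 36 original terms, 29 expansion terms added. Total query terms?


Original terms: 36
Expansion terms: 29
Total = 36 + 29 = 65

65


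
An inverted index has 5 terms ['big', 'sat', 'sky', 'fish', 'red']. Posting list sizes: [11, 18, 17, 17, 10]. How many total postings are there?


Summing posting list sizes:
'big': 11 postings
'sat': 18 postings
'sky': 17 postings
'fish': 17 postings
'red': 10 postings
Total = 11 + 18 + 17 + 17 + 10 = 73

73


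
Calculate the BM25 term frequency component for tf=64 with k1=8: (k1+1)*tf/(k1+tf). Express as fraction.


BM25 TF component = (k1+1)*tf / (k1+tf)
k1 = 8, tf = 64
Numerator = (8+1)*64 = 576
Denominator = 8 + 64 = 72
= 576/72 = 8

8


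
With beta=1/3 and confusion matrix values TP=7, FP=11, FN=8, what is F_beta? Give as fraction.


P = TP/(TP+FP) = 7/18 = 7/18
R = TP/(TP+FN) = 7/15 = 7/15
beta^2 = 1/3^2 = 1/9
(1 + beta^2) = 10/9
Numerator = (1+beta^2)*P*R = 49/243
Denominator = beta^2*P + R = 7/162 + 7/15 = 413/810
F_beta = 70/177

70/177


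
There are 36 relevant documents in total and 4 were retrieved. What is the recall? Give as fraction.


Recall = retrieved_relevant / total_relevant
= 4 / 36
= 4 / (4 + 32)
= 1/9

1/9


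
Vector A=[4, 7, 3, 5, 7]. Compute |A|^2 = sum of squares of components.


|A|^2 = sum of squared components
A[0]^2 = 4^2 = 16
A[1]^2 = 7^2 = 49
A[2]^2 = 3^2 = 9
A[3]^2 = 5^2 = 25
A[4]^2 = 7^2 = 49
Sum = 16 + 49 + 9 + 25 + 49 = 148

148


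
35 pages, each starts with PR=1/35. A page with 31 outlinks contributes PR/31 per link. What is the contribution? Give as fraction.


Initial PR = 1/35 = 1/35
Outlinks = 31
Contribution per link = PR / outlinks
= 1/35 / 31
= 1/1085

1/1085


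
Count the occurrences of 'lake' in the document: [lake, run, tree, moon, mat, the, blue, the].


Document has 8 words
Scanning for 'lake':
Found at positions: [0]
Count = 1

1


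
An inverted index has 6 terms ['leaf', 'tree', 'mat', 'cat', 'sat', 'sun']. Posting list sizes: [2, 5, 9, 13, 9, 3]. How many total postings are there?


Summing posting list sizes:
'leaf': 2 postings
'tree': 5 postings
'mat': 9 postings
'cat': 13 postings
'sat': 9 postings
'sun': 3 postings
Total = 2 + 5 + 9 + 13 + 9 + 3 = 41

41


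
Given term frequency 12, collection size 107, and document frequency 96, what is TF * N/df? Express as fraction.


TF * (N/df)
= 12 * (107/96)
= 12 * 107/96
= 107/8

107/8


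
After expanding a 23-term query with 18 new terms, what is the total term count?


Original terms: 23
Expansion terms: 18
Total = 23 + 18 = 41

41


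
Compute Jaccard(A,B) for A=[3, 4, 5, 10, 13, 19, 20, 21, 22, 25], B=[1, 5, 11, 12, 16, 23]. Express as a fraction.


A intersect B = [5]
|A intersect B| = 1
A union B = [1, 3, 4, 5, 10, 11, 12, 13, 16, 19, 20, 21, 22, 23, 25]
|A union B| = 15
Jaccard = 1/15 = 1/15

1/15


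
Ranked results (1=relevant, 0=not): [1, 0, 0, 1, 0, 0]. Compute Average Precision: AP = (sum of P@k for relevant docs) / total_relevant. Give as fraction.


Computing P@k for each relevant position:
Position 1: relevant, P@1 = 1/1 = 1
Position 2: not relevant
Position 3: not relevant
Position 4: relevant, P@4 = 2/4 = 1/2
Position 5: not relevant
Position 6: not relevant
Sum of P@k = 1 + 1/2 = 3/2
AP = 3/2 / 2 = 3/4

3/4


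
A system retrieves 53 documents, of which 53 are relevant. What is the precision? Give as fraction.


Precision = relevant_retrieved / total_retrieved
= 53 / 53
= 53 / (53 + 0)
= 1

1


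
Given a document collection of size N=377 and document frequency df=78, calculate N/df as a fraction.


IDF ratio = N / df
= 377 / 78
= 29/6

29/6


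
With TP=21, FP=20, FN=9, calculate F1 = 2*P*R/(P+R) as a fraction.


F1 = 2 * P * R / (P + R)
P = TP/(TP+FP) = 21/41 = 21/41
R = TP/(TP+FN) = 21/30 = 7/10
2 * P * R = 2 * 21/41 * 7/10 = 147/205
P + R = 21/41 + 7/10 = 497/410
F1 = 147/205 / 497/410 = 42/71

42/71


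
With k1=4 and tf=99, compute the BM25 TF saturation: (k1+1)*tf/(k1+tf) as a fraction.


BM25 TF component = (k1+1)*tf / (k1+tf)
k1 = 4, tf = 99
Numerator = (4+1)*99 = 495
Denominator = 4 + 99 = 103
= 495/103 = 495/103

495/103
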